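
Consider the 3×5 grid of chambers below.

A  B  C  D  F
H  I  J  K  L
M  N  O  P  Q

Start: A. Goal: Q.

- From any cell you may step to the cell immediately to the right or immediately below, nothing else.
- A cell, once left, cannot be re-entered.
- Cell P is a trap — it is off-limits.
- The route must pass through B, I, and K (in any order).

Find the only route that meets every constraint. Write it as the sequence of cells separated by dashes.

Moves only go right or down, so the column and row indices never decrease.
Route from A: right 1 to B, down 1 to I, right 3 to L, down 1 to Q — 6 moves in all.
Check: all required cells visited.

A - B - I - J - K - L - Q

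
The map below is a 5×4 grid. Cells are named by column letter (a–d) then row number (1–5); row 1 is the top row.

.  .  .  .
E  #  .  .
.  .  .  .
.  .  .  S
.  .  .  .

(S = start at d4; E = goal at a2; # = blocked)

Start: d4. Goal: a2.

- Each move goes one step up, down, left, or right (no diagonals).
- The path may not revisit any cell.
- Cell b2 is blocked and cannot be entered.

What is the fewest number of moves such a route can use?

The Manhattan distance from d4 to a2 is |4−2| + |4−1| = 5, so at least 5 moves are needed.
A route of 5 moves achieves this: d4 → d3 → c3 → b3 → a3 → a2.
Since 5 matches the lower bound, it is optimal.

5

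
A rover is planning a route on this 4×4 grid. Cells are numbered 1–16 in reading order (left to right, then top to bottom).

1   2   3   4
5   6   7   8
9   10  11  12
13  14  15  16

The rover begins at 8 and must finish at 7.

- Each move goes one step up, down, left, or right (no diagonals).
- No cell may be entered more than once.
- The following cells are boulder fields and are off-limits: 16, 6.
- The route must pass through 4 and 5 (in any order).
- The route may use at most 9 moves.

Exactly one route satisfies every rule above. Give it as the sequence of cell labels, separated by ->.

8 -> 4 -> 3 -> 2 -> 1 -> 5 -> 9 -> 10 -> 11 -> 7

The budget equals the shortest possible length, so every move has to be on a shortest route through the required cells.
Route from 8: up to 4, 3× left (reaching 1), 2× down (reaching 9), 2× right (reaching 11), up to 7 — 9 moves in all.
Check: all required cells visited; 9 ≤ 9 moves.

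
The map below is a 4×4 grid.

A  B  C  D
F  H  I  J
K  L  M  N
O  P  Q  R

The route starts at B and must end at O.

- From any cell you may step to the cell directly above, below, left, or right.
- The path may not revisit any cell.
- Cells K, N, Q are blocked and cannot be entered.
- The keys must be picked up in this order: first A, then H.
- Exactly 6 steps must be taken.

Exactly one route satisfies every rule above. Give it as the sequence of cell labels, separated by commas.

B, A, F, H, L, P, O

The waypoints must appear in the order A, H, with no cell reused.
Route from B: left 1 to A, down 1 to F, right 1 to H, down 2 to P, left 1 to O — 6 moves in all.
Check: order respected (A at step 1, H at step 3); 6 moves as required.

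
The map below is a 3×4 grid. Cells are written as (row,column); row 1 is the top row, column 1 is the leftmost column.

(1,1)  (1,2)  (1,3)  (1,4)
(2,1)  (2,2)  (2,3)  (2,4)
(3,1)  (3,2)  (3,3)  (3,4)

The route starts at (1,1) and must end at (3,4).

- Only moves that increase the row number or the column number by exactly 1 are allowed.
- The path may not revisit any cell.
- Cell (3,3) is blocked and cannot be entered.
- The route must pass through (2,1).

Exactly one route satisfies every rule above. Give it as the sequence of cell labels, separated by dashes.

(1,1) - (2,1) - (2,2) - (2,3) - (2,4) - (3,4)

Moves only go right or down, so the column and row indices never decrease.
Route from (1,1): down 1 to (2,1), right 3 to (2,4), down 1 to (3,4) — 5 moves in all.
Check: all required cells visited.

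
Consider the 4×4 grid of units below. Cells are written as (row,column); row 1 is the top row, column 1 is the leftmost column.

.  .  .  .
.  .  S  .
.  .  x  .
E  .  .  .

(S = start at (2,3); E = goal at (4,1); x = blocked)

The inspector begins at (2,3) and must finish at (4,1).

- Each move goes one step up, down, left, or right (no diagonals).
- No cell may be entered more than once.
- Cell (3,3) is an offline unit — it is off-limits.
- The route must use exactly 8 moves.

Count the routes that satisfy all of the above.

Need simple routes of exactly 8 moves from (2,3) to (4,1) (Manhattan distance 4, so 2 moves are spent on a detour and 2 undoing it).
Branch systematically from the start, pruning whenever the remaining move budget drops below the Manhattan distance to (4,1) or differs from it in parity. Grouping the completions by first move — via (1,3): 5; via (2,2): 1; via (2,4): 5 — and summing: 5 + 1 + 5 = 11.
That gives 11 routes.

11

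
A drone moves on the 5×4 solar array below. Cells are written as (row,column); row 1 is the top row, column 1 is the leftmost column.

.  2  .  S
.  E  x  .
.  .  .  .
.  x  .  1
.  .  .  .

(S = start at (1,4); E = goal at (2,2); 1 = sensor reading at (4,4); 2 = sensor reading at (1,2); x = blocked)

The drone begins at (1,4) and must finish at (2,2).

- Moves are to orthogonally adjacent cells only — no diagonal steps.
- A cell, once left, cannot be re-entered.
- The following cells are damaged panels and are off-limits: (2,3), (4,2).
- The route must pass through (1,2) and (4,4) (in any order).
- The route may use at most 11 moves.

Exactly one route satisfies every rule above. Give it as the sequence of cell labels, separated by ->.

Any route must reach (1,2) and (4,4) and still end at (2,2) within 11 moves, so the order of the required stops is forced.
Route from (1,4): down 3 to (4,4), left 1 to (4,3), up 1 to (3,3), left 2 to (3,1), up 2 to (1,1), right 1 to (1,2), down 1 to (2,2) — 11 moves in all.
Check: all required cells visited; 11 ≤ 11 moves.

(1,4) -> (2,4) -> (3,4) -> (4,4) -> (4,3) -> (3,3) -> (3,2) -> (3,1) -> (2,1) -> (1,1) -> (1,2) -> (2,2)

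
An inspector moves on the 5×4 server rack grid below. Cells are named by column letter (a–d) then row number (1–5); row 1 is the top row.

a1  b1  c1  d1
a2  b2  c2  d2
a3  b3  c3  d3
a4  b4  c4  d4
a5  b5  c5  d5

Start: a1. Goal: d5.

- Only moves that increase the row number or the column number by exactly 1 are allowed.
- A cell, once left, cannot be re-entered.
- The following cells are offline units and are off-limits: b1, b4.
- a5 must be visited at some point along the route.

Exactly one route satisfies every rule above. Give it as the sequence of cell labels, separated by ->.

Moves only go right or down, so the column and row indices never decrease.
Route from a1: 4× down (reaching a5), 3× right (reaching d5) — 7 moves in all.
Check: all required cells visited.

a1 -> a2 -> a3 -> a4 -> a5 -> b5 -> c5 -> d5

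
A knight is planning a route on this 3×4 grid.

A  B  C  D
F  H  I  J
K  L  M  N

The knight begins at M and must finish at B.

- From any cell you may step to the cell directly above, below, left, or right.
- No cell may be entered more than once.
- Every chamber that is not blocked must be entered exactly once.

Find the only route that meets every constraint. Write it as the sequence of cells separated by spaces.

M N J D C I H L K F A B

Need to visit all 12 open cells exactly once, starting at M and ending at B.
Cell A has only two open neighbours (F and B), so the path must pass straight through it: one of those is the cell it's entered from and the other is where it exits.
Route from M: right 1 to N, up 2 to D, left 1 to C, down 1 to I, left 1 to H, down 1 to L, left 1 to K, up 2 to A, right 1 to B — 11 moves in all.
Check: all 12 open cells covered.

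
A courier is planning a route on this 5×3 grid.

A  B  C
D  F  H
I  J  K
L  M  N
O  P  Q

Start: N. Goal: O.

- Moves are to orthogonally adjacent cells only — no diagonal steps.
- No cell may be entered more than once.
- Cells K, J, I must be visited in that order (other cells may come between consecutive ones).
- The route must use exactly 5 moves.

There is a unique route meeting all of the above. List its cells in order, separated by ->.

N -> K -> J -> I -> L -> O

The waypoints must appear in the order K, J, I, with no cell reused.
Route from N: up 1 to K, left 2 to I, down 2 to O — 5 moves in all.
Check: order respected (K at step 1, J at step 2, I at step 3); 5 moves as required.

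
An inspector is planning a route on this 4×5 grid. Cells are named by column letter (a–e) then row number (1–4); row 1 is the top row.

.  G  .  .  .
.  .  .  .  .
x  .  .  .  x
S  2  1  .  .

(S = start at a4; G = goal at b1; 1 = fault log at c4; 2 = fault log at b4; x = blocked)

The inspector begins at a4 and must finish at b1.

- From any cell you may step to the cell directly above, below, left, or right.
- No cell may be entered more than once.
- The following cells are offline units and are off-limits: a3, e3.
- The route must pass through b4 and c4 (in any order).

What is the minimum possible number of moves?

Any route passes through b4 and c4 in some order between a4 and b1. Summing Manhattan distances along each leg and taking the cheapest ordering (a4 → c4 → b4 → b1) gives a lower bound of 2 + 1 + 3 = 6 moves.
A route of 6 moves achieves this: a4 → b4 → c4 → c3 → c2 → c1 → b1.
Since 6 matches the lower bound, it is optimal.

6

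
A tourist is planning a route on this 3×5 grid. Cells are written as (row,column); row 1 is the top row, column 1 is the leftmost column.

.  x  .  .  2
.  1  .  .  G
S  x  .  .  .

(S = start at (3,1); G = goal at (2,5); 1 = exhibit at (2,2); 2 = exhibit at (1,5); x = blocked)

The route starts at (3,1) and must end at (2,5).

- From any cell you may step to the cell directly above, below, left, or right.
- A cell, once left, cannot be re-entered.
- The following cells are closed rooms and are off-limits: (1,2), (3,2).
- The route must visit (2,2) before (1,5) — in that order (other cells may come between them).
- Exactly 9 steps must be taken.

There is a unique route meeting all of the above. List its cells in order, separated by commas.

The waypoints must appear in the order (2,2), (1,5), with no cell reused.
Route from (3,1): up to (2,1), 2× right (reaching (2,3)), down to (3,3), right to (3,4), 2× up (reaching (1,4)), right to (1,5), down to (2,5) — 9 moves in all.
Check: order respected (1 at step 2, 2 at step 8); 9 moves as required.

(3,1), (2,1), (2,2), (2,3), (3,3), (3,4), (2,4), (1,4), (1,5), (2,5)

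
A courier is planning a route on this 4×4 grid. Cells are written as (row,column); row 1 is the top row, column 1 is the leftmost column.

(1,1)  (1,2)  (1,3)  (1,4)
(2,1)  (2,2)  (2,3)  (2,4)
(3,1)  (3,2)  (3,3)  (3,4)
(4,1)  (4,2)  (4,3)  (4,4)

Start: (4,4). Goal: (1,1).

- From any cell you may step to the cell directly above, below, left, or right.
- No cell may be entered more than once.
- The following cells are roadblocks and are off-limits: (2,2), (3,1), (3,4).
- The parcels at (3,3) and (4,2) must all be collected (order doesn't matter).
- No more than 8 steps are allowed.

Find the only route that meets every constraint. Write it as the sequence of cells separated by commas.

(4,4), (4,3), (4,2), (3,2), (3,3), (2,3), (1,3), (1,2), (1,1)

The 8-move cap with required stops at (3,3), (4,2) leaves no slack for detours.
Route from (4,4): 2× left (reaching (4,2)), up to (3,2), right to (3,3), 2× up (reaching (1,3)), 2× left (reaching (1,1)) — 8 moves in all.
Check: all required cells visited; 8 ≤ 8 moves.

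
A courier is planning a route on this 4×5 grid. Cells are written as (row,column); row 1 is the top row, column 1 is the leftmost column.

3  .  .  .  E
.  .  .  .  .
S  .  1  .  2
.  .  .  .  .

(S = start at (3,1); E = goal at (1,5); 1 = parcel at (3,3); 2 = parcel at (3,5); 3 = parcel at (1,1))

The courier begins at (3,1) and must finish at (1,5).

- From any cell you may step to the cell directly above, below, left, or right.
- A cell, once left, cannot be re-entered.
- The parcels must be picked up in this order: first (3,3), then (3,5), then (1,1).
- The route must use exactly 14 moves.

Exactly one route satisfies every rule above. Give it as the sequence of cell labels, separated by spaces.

The waypoints must appear in the order (3,3), (3,5), (1,1), with no cell reused.
Route from (3,1): right 4 to (3,5), up 1 to (2,5), left 4 to (2,1), up 1 to (1,1), right 4 to (1,5) — 14 moves in all.
Check: order respected (1 at step 2, 2 at step 4, 3 at step 10); 14 moves as required.

(3,1) (3,2) (3,3) (3,4) (3,5) (2,5) (2,4) (2,3) (2,2) (2,1) (1,1) (1,2) (1,3) (1,4) (1,5)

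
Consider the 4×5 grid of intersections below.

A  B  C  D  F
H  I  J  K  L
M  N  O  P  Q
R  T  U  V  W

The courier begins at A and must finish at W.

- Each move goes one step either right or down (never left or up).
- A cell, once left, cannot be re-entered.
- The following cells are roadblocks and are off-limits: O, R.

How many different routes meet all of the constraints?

16

A right/down-only route from A to W makes exactly 3 down-moves and 4 right-moves in some order.
With no other constraints that would be C(7,3) = 35 routes.
Subtract routes through each blocked cell (inclusion–exclusion for overlaps): − through O: 18 − through R: 1 → 16.
That gives 16 routes.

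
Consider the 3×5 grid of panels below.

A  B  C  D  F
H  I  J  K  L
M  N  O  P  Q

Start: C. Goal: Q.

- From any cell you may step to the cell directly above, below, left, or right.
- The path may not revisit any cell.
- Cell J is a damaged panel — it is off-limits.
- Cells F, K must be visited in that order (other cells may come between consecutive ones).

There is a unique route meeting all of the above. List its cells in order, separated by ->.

C -> D -> F -> L -> K -> P -> Q

The waypoints must appear in the order F, K, with no cell reused.
Route from C: 2× right (reaching F), down to L, left to K, down to P, right to Q — 6 moves in all.
Check: order respected (F at step 2, K at step 4).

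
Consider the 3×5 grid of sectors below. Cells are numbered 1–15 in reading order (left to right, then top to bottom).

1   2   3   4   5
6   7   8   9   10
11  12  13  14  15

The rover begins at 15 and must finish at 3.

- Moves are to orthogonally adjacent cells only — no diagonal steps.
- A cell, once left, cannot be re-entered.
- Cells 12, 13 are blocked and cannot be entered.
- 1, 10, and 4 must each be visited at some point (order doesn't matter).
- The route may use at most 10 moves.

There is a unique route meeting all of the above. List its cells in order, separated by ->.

15 -> 10 -> 5 -> 4 -> 9 -> 8 -> 7 -> 6 -> 1 -> 2 -> 3

Any route must reach 1, 10, and 4 and still end at 3 within 10 moves, so the order of the required stops is forced.
Route from 15: up 2 to 5, left 1 to 4, down 1 to 9, left 3 to 6, up 1 to 1, right 2 to 3 — 10 moves in all.
Check: all required cells visited; 10 ≤ 10 moves.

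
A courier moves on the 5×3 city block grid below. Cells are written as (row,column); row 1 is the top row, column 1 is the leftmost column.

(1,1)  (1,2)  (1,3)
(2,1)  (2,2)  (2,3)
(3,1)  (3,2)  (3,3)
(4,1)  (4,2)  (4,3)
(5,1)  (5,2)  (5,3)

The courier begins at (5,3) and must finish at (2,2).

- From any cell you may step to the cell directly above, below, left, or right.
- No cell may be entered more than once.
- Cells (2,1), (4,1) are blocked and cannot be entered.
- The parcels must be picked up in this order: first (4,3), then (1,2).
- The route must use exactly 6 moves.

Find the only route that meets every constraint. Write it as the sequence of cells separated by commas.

The waypoints must appear in the order (4,3), (1,2), with no cell reused.
Route from (5,3): 4× up (reaching (1,3)), left to (1,2), down to (2,2) — 6 moves in all.
Check: order respected ((4,3) at step 1, (1,2) at step 5); 6 moves as required.

(5,3), (4,3), (3,3), (2,3), (1,3), (1,2), (2,2)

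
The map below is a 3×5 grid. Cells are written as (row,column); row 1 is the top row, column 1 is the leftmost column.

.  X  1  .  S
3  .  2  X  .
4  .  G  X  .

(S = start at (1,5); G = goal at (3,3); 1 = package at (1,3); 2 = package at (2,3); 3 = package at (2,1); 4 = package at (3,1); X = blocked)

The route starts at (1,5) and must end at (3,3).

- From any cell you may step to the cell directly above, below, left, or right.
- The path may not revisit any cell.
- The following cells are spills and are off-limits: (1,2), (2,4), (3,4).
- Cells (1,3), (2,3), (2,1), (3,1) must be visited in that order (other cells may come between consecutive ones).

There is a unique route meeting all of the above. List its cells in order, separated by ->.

The waypoints must appear in the order (1,3), (2,3), (2,1), (3,1), with no cell reused.
Route from (1,5): left 2 to (1,3), down 1 to (2,3), left 2 to (2,1), down 1 to (3,1), right 2 to (3,3) — 8 moves in all.
Check: order respected (1 at step 2, 2 at step 3, 3 at step 5, 4 at step 6).

(1,5) -> (1,4) -> (1,3) -> (2,3) -> (2,2) -> (2,1) -> (3,1) -> (3,2) -> (3,3)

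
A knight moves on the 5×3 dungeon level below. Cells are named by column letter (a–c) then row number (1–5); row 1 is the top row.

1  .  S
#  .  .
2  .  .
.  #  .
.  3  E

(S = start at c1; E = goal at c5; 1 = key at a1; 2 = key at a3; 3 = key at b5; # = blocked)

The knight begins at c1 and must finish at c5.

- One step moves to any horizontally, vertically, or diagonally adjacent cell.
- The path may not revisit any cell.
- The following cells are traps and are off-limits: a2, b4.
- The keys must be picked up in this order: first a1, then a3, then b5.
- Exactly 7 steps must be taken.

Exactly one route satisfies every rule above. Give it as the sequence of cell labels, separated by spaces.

c1 b1 a1 b2 a3 a4 b5 c5

The waypoints must appear in the order a1, a3, b5, with no cell reused.
Route from c1: left 2 to a1, down-right 1 to b2, down-left 1 to a3, down 1 to a4, down-right 1 to b5, right 1 to c5 — 7 moves in all.
Check: order respected (1 at step 2, 2 at step 4, 3 at step 6); 7 moves as required.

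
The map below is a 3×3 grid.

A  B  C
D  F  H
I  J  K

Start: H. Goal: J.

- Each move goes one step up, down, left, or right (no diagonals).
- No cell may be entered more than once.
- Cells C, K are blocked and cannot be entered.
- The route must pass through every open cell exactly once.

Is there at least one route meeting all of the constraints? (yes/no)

One route that works: H → F → B → A → D → I → J.

yes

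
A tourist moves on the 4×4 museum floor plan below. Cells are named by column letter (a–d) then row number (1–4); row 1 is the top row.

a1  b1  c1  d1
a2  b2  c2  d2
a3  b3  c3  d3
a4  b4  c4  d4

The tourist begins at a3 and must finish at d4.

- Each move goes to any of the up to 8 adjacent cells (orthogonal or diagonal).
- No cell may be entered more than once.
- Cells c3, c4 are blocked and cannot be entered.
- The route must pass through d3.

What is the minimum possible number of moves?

4

Any route passes through d3 somewhere between a3 and d4. Summing Chebyshev distances along the two legs (a3 → d3 → d4) gives a lower bound of 3 + 1 = 4 moves.
A route of 4 moves achieves this: a3 → b2 → c2 → d3 → d4.
Since 4 matches the lower bound, it is optimal.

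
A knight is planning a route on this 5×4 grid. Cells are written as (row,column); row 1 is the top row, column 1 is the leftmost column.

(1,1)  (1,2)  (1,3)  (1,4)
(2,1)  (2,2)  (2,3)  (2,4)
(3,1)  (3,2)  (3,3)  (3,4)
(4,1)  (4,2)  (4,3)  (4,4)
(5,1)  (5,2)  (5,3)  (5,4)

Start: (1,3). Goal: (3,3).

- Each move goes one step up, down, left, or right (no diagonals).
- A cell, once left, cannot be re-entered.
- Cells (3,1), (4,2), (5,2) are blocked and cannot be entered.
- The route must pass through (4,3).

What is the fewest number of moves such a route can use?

Any route passes through (4,3) somewhere between (1,3) and (3,3). Summing Manhattan distances along the two legs ((1,3) → (4,3) → (3,3)) gives a lower bound of 3 + 1 = 4 moves.
The shortest route satisfying every rule uses 6 moves: (1,3) → (2,3) → (2,4) → (3,4) → (4,4) → (4,3) → (3,3).
The bound of 4 isn't tight here; checking systematically, no route of length 4 through 5 satisfies every constraint, so 6 is the minimum.

6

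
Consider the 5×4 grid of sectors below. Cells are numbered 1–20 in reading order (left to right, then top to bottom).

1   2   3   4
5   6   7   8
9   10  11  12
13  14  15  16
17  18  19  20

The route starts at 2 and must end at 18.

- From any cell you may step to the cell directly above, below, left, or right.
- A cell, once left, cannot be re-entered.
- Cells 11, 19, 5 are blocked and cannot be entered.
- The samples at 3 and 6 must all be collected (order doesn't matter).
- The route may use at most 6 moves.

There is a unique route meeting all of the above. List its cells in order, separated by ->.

2 -> 3 -> 7 -> 6 -> 10 -> 14 -> 18

The budget equals the shortest possible length, so every move has to be on a shortest route through the required cells.
Route from 2: right 1 to 3, down 1 to 7, left 1 to 6, down 3 to 18 — 6 moves in all.
Check: all required cells visited; 6 ≤ 6 moves.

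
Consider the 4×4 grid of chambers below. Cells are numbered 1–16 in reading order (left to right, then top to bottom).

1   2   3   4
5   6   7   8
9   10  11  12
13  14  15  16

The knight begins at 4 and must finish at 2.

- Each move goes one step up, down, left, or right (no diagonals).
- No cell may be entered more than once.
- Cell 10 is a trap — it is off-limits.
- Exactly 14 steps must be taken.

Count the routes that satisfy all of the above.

0

Need simple routes of exactly 14 moves from 4 to 2 (Manhattan distance 2, so 6 moves are spent on a detour and 6 undoing it).
No route satisfies every constraint, so the count is 0.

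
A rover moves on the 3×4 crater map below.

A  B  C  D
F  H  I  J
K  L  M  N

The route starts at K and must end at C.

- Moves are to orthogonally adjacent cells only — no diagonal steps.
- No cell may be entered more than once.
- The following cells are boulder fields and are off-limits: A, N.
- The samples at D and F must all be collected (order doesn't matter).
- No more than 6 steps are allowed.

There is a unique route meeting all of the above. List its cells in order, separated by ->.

The 6-move cap with required stops at D, F leaves no slack for detours.
Route from K: up 1 to F, right 3 to J, up 1 to D, left 1 to C — 6 moves in all.
Check: all required cells visited; 6 ≤ 6 moves.

K -> F -> H -> I -> J -> D -> C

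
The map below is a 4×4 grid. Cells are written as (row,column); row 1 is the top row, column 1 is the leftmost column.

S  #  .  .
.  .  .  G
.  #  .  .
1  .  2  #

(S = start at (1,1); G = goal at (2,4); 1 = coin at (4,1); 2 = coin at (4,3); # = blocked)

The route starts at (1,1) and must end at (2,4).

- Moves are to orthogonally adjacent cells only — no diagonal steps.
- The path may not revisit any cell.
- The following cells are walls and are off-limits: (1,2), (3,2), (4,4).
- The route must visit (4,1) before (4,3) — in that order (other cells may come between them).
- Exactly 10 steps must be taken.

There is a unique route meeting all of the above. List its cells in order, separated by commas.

(1,1), (2,1), (3,1), (4,1), (4,2), (4,3), (3,3), (2,3), (1,3), (1,4), (2,4)

The waypoints must appear in the order (4,1), (4,3), with no cell reused.
Route from (1,1): down 3 to (4,1), right 2 to (4,3), up 3 to (1,3), right 1 to (1,4), down 1 to (2,4) — 10 moves in all.
Check: order respected (1 at step 3, 2 at step 5); 10 moves as required.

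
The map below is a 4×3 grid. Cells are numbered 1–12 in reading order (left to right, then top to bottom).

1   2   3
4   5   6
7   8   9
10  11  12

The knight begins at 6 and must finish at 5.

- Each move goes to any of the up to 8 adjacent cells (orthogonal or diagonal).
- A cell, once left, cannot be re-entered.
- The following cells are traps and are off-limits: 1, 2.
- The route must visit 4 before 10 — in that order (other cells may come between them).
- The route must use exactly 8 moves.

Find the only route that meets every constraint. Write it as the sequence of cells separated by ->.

6 -> 8 -> 4 -> 7 -> 10 -> 11 -> 12 -> 9 -> 5

The waypoints must appear in the order 4, 10, with no cell reused.
Route from 6: down-left to 8, up-left to 4, 2× down (reaching 10), 2× right (reaching 12), up to 9, up-left to 5 — 8 moves in all.
Check: order respected (4 at step 2, 10 at step 4); 8 moves as required.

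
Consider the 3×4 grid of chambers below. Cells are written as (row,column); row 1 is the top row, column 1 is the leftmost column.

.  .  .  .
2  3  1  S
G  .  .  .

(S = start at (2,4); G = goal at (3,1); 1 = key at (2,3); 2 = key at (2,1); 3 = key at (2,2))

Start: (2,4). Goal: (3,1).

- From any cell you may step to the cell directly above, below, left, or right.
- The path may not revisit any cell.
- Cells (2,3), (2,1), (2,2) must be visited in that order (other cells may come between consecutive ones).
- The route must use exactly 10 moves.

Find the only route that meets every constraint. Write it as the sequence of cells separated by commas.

(2,4), (3,4), (3,3), (2,3), (1,3), (1,2), (1,1), (2,1), (2,2), (3,2), (3,1)

The waypoints must appear in the order (2,3), (2,1), (2,2), with no cell reused.
Route from (2,4): down to (3,4), left to (3,3), 2× up (reaching (1,3)), 2× left (reaching (1,1)), down to (2,1), right to (2,2), down to (3,2), left to (3,1) — 10 moves in all.
Check: order respected (1 at step 3, 2 at step 7, 3 at step 8); 10 moves as required.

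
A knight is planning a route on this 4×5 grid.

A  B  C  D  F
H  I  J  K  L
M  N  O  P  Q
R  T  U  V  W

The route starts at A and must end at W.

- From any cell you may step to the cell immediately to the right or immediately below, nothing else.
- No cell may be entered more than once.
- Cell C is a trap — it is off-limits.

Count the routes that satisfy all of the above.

25

A right/down-only route from A to W makes exactly 3 down-moves and 4 right-moves in some order.
With no other constraints that would be C(7,3) = 35 routes.
Subtract routes through each blocked cell (inclusion–exclusion for overlaps): − through C: 10 → 25.
That gives 25 routes.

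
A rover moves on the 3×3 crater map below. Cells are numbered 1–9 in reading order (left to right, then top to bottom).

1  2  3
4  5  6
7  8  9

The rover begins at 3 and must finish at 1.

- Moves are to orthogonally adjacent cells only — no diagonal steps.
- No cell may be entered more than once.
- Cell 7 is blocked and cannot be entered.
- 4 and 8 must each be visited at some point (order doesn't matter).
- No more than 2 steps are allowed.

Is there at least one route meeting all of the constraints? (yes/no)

Even ignoring the no-revisit rule, getting from 3 to 1, taking the cheapest ordering 3 → 8 → 4 → 1 needs at least 3 + 2 + 1 = 6 moves (Manhattan distance per leg), which exceeds the 2-move limit.

no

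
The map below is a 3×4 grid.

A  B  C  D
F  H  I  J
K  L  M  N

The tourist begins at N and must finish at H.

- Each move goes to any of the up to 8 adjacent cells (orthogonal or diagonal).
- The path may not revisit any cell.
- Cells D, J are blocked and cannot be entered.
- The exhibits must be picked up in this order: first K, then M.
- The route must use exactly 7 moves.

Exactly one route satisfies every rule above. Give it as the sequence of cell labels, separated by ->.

N -> I -> B -> F -> K -> L -> M -> H

The waypoints must appear in the order K, M, with no cell reused.
Route from N: 2× up-left (reaching B), down-left to F, down to K, 2× right (reaching M), up-left to H — 7 moves in all.
Check: order respected (K at step 4, M at step 6); 7 moves as required.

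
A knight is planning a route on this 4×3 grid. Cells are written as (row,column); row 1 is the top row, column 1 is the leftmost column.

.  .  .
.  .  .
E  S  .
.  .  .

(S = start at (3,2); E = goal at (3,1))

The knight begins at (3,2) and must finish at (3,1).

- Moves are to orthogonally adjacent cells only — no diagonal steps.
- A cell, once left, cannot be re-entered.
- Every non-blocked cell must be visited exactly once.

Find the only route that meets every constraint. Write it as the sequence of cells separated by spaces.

(3,2) (2,2) (2,1) (1,1) (1,2) (1,3) (2,3) (3,3) (4,3) (4,2) (4,1) (3,1)

Need to visit all 12 open cells exactly once, starting at (3,2) and ending at (3,1).
Cell (4,1) has only two open neighbours ((3,1) and (4,2)), so the path must pass straight through it: one of those is the cell it's entered from and the other is where it exits.
Route from (3,2): up to (2,2), left to (2,1), up to (1,1), 2× right (reaching (1,3)), 3× down (reaching (4,3)), 2× left (reaching (4,1)), up to (3,1) — 11 moves in all.
Check: all 12 open cells covered.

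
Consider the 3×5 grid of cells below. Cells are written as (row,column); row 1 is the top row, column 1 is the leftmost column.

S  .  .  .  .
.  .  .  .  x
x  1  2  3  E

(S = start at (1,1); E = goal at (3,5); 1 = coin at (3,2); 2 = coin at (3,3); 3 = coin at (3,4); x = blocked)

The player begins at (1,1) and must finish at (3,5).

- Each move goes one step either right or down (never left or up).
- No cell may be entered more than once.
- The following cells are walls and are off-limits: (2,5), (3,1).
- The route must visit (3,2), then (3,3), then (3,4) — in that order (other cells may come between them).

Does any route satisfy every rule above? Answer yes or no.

One route that works: (1,1) → (2,1) → (2,2) → (3,2) → (3,3) → (3,4) → (3,5).

yes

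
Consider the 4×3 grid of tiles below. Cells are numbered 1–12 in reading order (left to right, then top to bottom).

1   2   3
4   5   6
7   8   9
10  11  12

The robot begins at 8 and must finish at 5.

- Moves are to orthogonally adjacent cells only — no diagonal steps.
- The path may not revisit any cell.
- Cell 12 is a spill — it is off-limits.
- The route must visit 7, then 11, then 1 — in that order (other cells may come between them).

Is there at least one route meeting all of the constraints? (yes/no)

Ignoring the required order, 2 revisit-free routes from 8 to 5 pass through all of 7, 11, and 1; the waypoint orders that occur are 11 → 7 → 1 (2) — never 7 → 11 → 1.

no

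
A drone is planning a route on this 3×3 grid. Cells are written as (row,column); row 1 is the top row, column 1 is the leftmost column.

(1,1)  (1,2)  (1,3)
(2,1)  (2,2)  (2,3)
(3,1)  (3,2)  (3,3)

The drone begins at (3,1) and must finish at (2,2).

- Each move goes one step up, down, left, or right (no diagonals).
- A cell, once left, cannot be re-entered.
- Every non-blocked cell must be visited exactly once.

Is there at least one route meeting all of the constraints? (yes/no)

One route that works: (3,1) → (2,1) → (1,1) → (1,2) → (1,3) → (2,3) → (3,3) → (3,2) → (2,2).

yes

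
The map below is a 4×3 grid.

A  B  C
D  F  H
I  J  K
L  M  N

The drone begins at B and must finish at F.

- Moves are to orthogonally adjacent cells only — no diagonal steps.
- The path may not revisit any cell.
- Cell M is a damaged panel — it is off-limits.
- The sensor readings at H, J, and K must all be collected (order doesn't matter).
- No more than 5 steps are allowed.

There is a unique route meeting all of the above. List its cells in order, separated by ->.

B -> C -> H -> K -> J -> F

The 5-move cap with required stops at H, J, K leaves no slack for detours.
Route from B: right to C, 2× down (reaching K), left to J, up to F — 5 moves in all.
Check: all required cells visited; 5 ≤ 5 moves.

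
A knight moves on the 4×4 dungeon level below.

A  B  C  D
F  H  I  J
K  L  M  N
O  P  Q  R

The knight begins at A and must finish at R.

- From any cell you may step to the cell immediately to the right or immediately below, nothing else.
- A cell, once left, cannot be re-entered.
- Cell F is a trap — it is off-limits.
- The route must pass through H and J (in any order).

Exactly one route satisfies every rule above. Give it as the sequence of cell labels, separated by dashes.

A - B - H - I - J - N - R

Moves only go right or down, so the column and row indices never decrease.
Route from A: right 1 to B, down 1 to H, right 2 to J, down 2 to R — 6 moves in all.
Check: all required cells visited.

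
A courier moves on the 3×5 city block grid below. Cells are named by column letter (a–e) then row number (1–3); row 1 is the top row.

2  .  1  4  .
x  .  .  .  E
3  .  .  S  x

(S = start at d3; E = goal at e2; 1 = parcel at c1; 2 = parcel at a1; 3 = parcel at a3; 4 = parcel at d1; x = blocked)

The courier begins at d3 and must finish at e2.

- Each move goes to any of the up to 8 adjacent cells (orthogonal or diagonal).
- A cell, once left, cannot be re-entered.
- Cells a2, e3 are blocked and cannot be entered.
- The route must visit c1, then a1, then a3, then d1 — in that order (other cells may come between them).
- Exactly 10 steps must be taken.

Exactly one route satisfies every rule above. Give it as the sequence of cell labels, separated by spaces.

d3 d2 c1 b1 a1 b2 a3 b3 c2 d1 e2

The waypoints must appear in the order c1, a1, a3, d1, with no cell reused.
Route from d3: up 1 to d2, up-left 1 to c1, left 2 to a1, down-right 1 to b2, down-left 1 to a3, right 1 to b3, up-right 2 to d1, down-right 1 to e2 — 10 moves in all.
Check: order respected (1 at step 2, 2 at step 4, 3 at step 6, 4 at step 9); 10 moves as required.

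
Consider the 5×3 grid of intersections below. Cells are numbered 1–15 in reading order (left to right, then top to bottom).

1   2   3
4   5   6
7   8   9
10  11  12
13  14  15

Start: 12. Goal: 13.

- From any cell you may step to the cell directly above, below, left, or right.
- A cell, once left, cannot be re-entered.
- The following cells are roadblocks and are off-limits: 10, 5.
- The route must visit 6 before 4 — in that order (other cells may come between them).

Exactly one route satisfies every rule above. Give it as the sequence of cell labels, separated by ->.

The waypoints must appear in the order 6, 4, with no cell reused.
Route from 12: 3× up (reaching 3), 2× left (reaching 1), 2× down (reaching 7), right to 8, 2× down (reaching 14), left to 13 — 11 moves in all.
Check: order respected (6 at step 2, 4 at step 6).

12 -> 9 -> 6 -> 3 -> 2 -> 1 -> 4 -> 7 -> 8 -> 11 -> 14 -> 13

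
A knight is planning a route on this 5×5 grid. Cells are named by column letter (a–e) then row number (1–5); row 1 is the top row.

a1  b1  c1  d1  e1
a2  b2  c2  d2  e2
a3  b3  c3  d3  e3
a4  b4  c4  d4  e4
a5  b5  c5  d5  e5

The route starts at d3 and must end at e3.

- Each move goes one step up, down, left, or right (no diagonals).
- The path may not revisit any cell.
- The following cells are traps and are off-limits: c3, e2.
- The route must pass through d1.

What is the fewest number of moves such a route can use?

11

Any route passes through d1 somewhere between d3 and e3. Summing Manhattan distances along the two legs (d3 → d1 → e3) gives a lower bound of 2 + 3 = 5 moves.
The shortest route satisfying every rule uses 11 moves: d3 → d2 → d1 → c1 → c2 → b2 → b3 → b4 → c4 → d4 → e4 → e3.
The no-revisit rule (legs can't share cells) pushes the minimum above the 5-move bound; an exhaustive check rules out every length from 5 to 10 (on a 4-connected grid the length of any start-to-goal walk has the same parity as the Manhattan bound, so only lengths 5, 7, 9, … need checking), leaving 11 as the minimum.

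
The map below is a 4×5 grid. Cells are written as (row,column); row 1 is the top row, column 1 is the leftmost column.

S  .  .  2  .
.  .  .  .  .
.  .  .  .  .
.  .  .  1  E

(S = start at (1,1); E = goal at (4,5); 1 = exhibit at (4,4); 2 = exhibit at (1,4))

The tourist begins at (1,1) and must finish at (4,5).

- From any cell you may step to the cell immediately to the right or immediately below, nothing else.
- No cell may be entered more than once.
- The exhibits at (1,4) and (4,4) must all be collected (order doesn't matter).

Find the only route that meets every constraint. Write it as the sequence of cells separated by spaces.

Moves only go right or down, so the column and row indices never decrease.
Route from (1,1): right 3 to (1,4), down 3 to (4,4), right 1 to (4,5) — 7 moves in all.
Check: all required cells visited.

(1,1) (1,2) (1,3) (1,4) (2,4) (3,4) (4,4) (4,5)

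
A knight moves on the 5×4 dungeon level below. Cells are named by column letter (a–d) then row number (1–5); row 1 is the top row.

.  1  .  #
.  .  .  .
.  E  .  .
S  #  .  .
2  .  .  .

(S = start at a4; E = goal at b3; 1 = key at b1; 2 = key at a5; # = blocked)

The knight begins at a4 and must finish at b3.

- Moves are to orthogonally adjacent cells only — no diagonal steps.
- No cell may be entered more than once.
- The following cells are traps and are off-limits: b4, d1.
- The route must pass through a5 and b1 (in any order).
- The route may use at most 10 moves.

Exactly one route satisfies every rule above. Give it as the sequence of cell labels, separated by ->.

a4 -> a5 -> b5 -> c5 -> c4 -> c3 -> c2 -> c1 -> b1 -> b2 -> b3

Any route must reach a5 and b1 and still end at b3 within 10 moves, so the order of the required stops is forced.
Route from a4: down to a5, 2× right (reaching c5), 4× up (reaching c1), left to b1, 2× down (reaching b3) — 10 moves in all.
Check: all required cells visited; 10 ≤ 10 moves.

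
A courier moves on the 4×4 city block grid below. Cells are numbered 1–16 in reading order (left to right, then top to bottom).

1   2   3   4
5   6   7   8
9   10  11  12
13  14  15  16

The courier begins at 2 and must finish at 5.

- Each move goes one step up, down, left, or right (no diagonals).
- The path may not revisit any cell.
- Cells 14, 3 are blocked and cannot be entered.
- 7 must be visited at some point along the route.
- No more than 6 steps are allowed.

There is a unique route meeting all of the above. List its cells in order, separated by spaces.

2 6 7 11 10 9 5

Any route must reach 7 and still end at 5 within 6 moves, so the order of the required stops is forced.
Route from 2: down to 6, right to 7, down to 11, 2× left (reaching 9), up to 5 — 6 moves in all.
Check: all required cells visited; 6 ≤ 6 moves.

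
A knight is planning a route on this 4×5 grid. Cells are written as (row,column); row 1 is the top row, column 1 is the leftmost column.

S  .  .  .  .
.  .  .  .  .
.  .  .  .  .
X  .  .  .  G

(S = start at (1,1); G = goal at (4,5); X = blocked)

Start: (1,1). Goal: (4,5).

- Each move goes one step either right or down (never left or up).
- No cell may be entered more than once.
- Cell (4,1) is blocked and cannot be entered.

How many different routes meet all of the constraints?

34

A right/down-only route from (1,1) to (4,5) makes exactly 3 down-moves and 4 right-moves in some order.
With no other constraints that would be C(7,3) = 35 routes.
Subtract routes through each blocked cell (inclusion–exclusion for overlaps): − through (4,1): 1 → 34.
That gives 34 routes.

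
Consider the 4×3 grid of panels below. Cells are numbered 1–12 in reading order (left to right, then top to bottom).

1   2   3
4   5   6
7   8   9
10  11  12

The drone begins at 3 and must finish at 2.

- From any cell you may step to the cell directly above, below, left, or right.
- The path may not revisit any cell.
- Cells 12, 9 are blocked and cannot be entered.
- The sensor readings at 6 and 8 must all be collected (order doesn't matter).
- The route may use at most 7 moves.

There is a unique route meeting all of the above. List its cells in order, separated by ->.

3 -> 6 -> 5 -> 8 -> 7 -> 4 -> 1 -> 2

The 7-move cap with required stops at 6, 8 leaves no slack for detours.
Route from 3: down 1 to 6, left 1 to 5, down 1 to 8, left 1 to 7, up 2 to 1, right 1 to 2 — 7 moves in all.
Check: all required cells visited; 7 ≤ 7 moves.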